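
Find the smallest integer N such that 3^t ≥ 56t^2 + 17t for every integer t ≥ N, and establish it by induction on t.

N = 8

At t = 7: 2187 < 2863, so the inequality fails and N ≥ 8. We prove 3^t ≥ 56t^2 + 17t for all t ≥ 8.
Base case (t = 8): 3^t = 6561 and 56t^2 + 17t = 3720, so 6561 ≥ 3720.
Suppose the result is true for t = r, so 3^r ≥ 56r^2 + 17r.
Then 3^(r + 1) = 3·(3^r) ≥ 3·(56r^2 + 17r).
Also, for r ≥ 8 we have 3·(56r^2 + 17r) ≥ 56(r+1)^2 + 17(r+1), since 3·(56r^2 + 17r) − (56(r+1)^2 + 17(r+1)) = 112r^2 - 78r - 73, which is nonnegative for all r ≥ 8.
Combining, 3^(r + 1) ≥ 56(r+1)^2 + 17(r+1).
By the principle of mathematical induction, the result holds for all t ≥ 8.
Hence the smallest such N is 8.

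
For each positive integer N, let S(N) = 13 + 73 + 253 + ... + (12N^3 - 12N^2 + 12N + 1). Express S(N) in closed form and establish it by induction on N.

We claim S(N) = N(3N^3 + 2N^2 + 3N + 5) for all N ≥ 1.
Base case (N = 1): S(1) = 13, and the closed form gives 13. They agree.
Inductive step: suppose the statement holds for some m ≥ 1, so S(m) = m(3m^3 + 2m^2 + 3m + 5).
Then S(m+1) = S(m) + (12m^3 + 24m^2 + 24m + 13) = (m(3m^3 + 2m^2 + 3m + 5)) + (12m^3 + 24m^2 + 24m + 13).
Simplifying, S(m+1) = (m + 1)(3m^3 + 11m^2 + 16m + 13) = (m+1)(3(m+1)^3 + 2(m+1)^2 + 3(m+1) + 5),
which is the closed form with N = m+1.
This completes the induction.

S(N) = N(3N^3 + 2N^2 + 3N + 5)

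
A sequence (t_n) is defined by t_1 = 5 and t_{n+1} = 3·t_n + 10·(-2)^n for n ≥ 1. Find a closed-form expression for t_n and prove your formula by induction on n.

Computing the first terms: t_1 = 5, t_2 = -5, t_3 = 25. This suggests t_n = (-2)^(n + 1) + 3^(n - 1).
For the base case n = 1: the formula gives 5 = 5 = t_1.
Inductive step: assume the claim holds for n = j, so t_j = (-2)^(j + 1) + 3^(j - 1).
Then t_{j+1} = 3·t_j + 10·(-2)^j = 3·((-2)^(j + 1) + 3^(j - 1)) + 10·(-2)^j = (-2)^(j + 2) + 3^j = (-2)^((j+1) + 1) + 3^((j+1) - 1),
which is the claimed formula at n = j+1.
Hence, by induction on n, the claim holds for every n ≥ 1.

t_n = (-2)^(n + 1) + 3^(n - 1)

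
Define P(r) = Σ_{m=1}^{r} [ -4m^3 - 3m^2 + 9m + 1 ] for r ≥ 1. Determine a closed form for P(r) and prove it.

We claim P(r) = -r(r^3 + 3r^2 - 2r - 5) for all r ≥ 1.
Base step (r = 1): P(1) = 3, and the closed form gives 3. They agree.
Suppose the result is true for r = m, so P(m) = m(-m^3 - 3m^2 + 2m + 5).
Then P(m+1) = P(m) + (-4m^3 - 15m^2 - 9m + 3) = (m(-m^3 - 3m^2 + 2m + 5)) + (-4m^3 - 15m^2 - 9m + 3).
Simplifying, P(m+1) = -(m + 1)(m^3 + 6m^2 + 7m - 3) = -(m+1)((m+1)^3 + 3(m+1)^2 - 2(m+1) - 5),
which is the closed form with r = m+1.
Hence, by induction on r, the claim holds for every r ≥ 1.

P(r) = -r(r^3 + 3r^2 - 2r - 5)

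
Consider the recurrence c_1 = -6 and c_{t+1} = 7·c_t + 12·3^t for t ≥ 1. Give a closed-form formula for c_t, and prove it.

c_t = -3^(t + 1) + 3·7^(t - 1)

Computing the first terms: c_1 = -6, c_2 = -6, c_3 = 66. This suggests c_t = -3^(t + 1) + 3·7^(t - 1).
For the base case t = 1: the formula gives -6 = -6 = c_1.
Inductive step: assume the claim holds for t = k, so c_k = -3^(k + 1) + 3·7^(k - 1).
Then c_{k+1} = 7·c_k + 12·3^k = 7·(-3^(k + 1) + 3·7^(k - 1)) + 12·3^k = -3^(k + 2) + 3·7^k = -3^((k+1) + 1) + 3·7^((k+1) - 1),
which is the claimed formula at t = k+1.
This completes the induction.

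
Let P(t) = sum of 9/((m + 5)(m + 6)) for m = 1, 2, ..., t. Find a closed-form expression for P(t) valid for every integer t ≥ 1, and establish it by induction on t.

We claim P(t) = 3t/(2(t + 6)) for all t ≥ 1.
For the base case t = 1: P(1) = 3/14, and the closed form gives 3/14. They agree.
Inductive step: suppose the statement holds for some m ≥ 1, so P(m) = 3m/(2(m + 6)).
Then P(m+1) = P(m) + (9/((m + 6)(m + 7))) = (3m/(2(m + 6))) + (9/((m + 6)(m + 7))).
Simplifying, P(m+1) = 3(m + 1)/(2(m + 7)) = 3(m+1)/(2((m+1) + 6)),
which is the closed form with t = m+1.
Hence, by induction on t, the claim holds for every t ≥ 1.

P(t) = 3t/(2(t + 6))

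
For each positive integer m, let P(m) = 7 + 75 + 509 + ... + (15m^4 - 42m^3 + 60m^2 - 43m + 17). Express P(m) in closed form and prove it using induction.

P(m) = m(3m^4 - 3m^3 + 4m^2 - 2m + 5)

We claim P(m) = m(3m^4 - 3m^3 + 4m^2 - 2m + 5) for all m ≥ 1.
Base case (m = 1): P(1) = 7, and the closed form gives 7. They agree.
Inductive step: assume the claim holds for m = j, so P(j) = j(3j^4 - 3j^3 + 4j^2 - 2j + 5).
Then P(j+1) = P(j) + (15j^4 + 18j^3 + 24j^2 + 11j + 7) = (j(3j^4 - 3j^3 + 4j^2 - 2j + 5)) + (15j^4 + 18j^3 + 24j^2 + 11j + 7).
Simplifying, P(j+1) = (j + 1)(3j^4 + 9j^3 + 13j^2 + 9j + 7) = (j+1)(3(j+1)^4 - 3(j+1)^3 + 4(j+1)^2 - 2(j+1) + 5),
which is the closed form with m = j+1.
Hence, by induction on m, the claim holds for every m ≥ 1.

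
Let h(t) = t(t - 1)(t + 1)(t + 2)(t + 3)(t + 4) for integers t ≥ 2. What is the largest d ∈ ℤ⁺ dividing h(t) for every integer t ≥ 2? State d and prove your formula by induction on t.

d = 720

Computing the first values: h(2) = 720 and h(3) = 5040; gcd(720, 5040) = 720, so d ≤ 720.
We prove 720 | t(t - 1)(t + 1)(t + 2)(t + 3)(t + 4) for all t ≥ 2 by induction on t.
For the base case t = 2: h(2) = 720 = 720·(1), so 720 | h(2).
Inductive step: suppose the statement holds for some p ≥ 2, i.e. 720 | h(p). Then
h(p+1) − h(p) = p·(p+1)·(p+2)·(p+3)·(p+4)·(p+5) − (p-1)·p·(p+1)·(p+2)·(p+3)·(p+4) = p·(p+1)·(p+2)·(p+3)·(p+4)·[(p+5) − (p-1)] = 6·p·(p+1)·(p+2)·(p+3)·(p+4). The product of 5 consecutive integers is divisible by (5)! = 120, so h(p+1) − h(p) is divisible by 6·120 = 720. By the inductive hypothesis 720 | h(p), hence 720 | h(p+1).
By the principle of mathematical induction, the result holds for all t ≥ 2.
Therefore the largest such d is 720.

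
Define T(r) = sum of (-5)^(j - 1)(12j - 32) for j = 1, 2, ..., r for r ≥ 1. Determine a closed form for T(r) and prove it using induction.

T(r) = (-5)^r(-2r + 5) - 5

We claim T(r) = (-5)^r(-2r + 5) - 5 for all r ≥ 1.
Base case (r = 1): T(1) = -20, and the closed form gives -20. They agree.
Inductive step: assume the claim holds for r = j, so T(j) = (-5)^j(-2j + 5) - 5.
Then T(j+1) = T(j) + ((-5)^j(12j - 20)) = ((-5)^j(-2j + 5) - 5) + ((-5)^j(12j - 20)).
Simplifying, T(j+1) = 10(-5)^j·j - 15(-5)^j - 5 = (-5)^(j+1)(-2(j+1) + 5) - 5,
which is the closed form with r = j+1.
This completes the induction.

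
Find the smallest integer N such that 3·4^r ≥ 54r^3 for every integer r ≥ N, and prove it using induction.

N = 6

At r = 5: 3072 < 6750, so the inequality fails and N ≥ 6. We prove 3·4^r ≥ 54r^3 for all r ≥ 6.
Base case (r = 6): 3·4^r = 12288 and 54r^3 = 11664, so 12288 ≥ 11664.
Suppose the result is true for r = i, so 3·4^i ≥ 54i^3.
Then 3·4^(i + 1) = 4·(3·4^i) ≥ 4·(54i^3).
Also, for i ≥ 6 we have 4·(54i^3) ≥ 54(i+1)^3, since 4 ≥ (1 + 1/i)^3 for all i ≥ 6.
Combining, 3·4^(i + 1) ≥ 54(i+1)^3.
Hence, by induction on r, the claim holds for every r ≥ 6.
Hence the smallest such N is 6.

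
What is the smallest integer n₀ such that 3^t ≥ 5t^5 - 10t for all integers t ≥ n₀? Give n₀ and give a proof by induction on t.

At t = 13: 1594323 < 1856335, so the inequality fails and n₀ ≥ 14. We prove 3^t ≥ 5t^5 - 10t for all t ≥ 14.
For the base case t = 14: 3^t = 4782969 and 5t^5 - 10t = 2688980, so 4782969 ≥ 2688980.
Suppose the result is true for t = i, so 3^i ≥ 5i^5 - 10i.
Then 3^(i + 1) = 3·(3^i) ≥ 3·(5i^5 - 10i).
Also, for i ≥ 14 we have 3·(5i^5 - 10i) ≥ 5(i+1)^5 - 10(i+1), since 3·(5i^5 - 10i) − (5(i+1)^5 - 10(i+1)) = 10i^5 - 25i^4 - 50i^3 - 50i^2 - 45i + 5, which is nonnegative for all i ≥ 14.
Combining, 3^(i + 1) ≥ 5(i+1)^5 - 10(i+1).
This completes the induction.
Hence the smallest such n₀ is 14.

n₀ = 14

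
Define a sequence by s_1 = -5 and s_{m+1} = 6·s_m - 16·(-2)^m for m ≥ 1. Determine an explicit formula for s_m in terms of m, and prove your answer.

s_m = -(-2)^(m + 1) - 6^(m - 1)

Computing the first terms: s_1 = -5, s_2 = 2, s_3 = -52. This suggests s_m = -(-2)^(m + 1) - 6^(m - 1).
When m = 1: the formula gives -5 = -5 = s_1.
Inductive step: suppose the statement holds for some p ≥ 1, so s_p = -(-2)^(p + 1) - 6^(p - 1).
Then s_{p+1} = 6·s_p - 16·(-2)^p = 6·(-(-2)^(p + 1) - 6^(p - 1)) - 16·(-2)^p = -(-2)^(p + 2) - 6^p = -(-2)^((p+1) + 1) - 6^((p+1) - 1),
which is the claimed formula at m = p+1.
This completes the induction.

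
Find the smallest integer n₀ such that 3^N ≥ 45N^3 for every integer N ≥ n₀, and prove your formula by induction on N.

At N = 9: 19683 < 32805, so the inequality fails and n₀ ≥ 10. We prove 3^N ≥ 45N^3 for all N ≥ 10.
When N = 10: 3^N = 59049 and 45N^3 = 45000, so 59049 ≥ 45000.
Inductive step: suppose the statement holds for some p ≥ 10, so 3^p ≥ 45p^3.
Then 3^(p + 1) = 3·(3^p) ≥ 3·(45p^3).
Also, for p ≥ 10 we have 3·(45p^3) ≥ 45(p+1)^3, since 3 ≥ (1 + 1/p)^3 for all p ≥ 10.
Combining, 3^(p + 1) ≥ 45(p+1)^3.
By the principle of mathematical induction, the result holds for all N ≥ 10.
Hence the smallest such n₀ is 10.

n₀ = 10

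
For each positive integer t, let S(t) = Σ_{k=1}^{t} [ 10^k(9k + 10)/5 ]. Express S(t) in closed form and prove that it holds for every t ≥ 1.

S(t) = 2·10^t(t + 1) - 2

We claim S(t) = 2·10^t(t + 1) - 2 for all t ≥ 1.
When t = 1: S(1) = 38, and the closed form gives 38. They agree.
For the inductive step, assume it holds for an arbitrary k ≥ 1, so S(k) = 2·10^k(k + 1) - 2.
Then S(k+1) = S(k) + (10^k(18k + 38)) = (2·10^k(k + 1) - 2) + (10^k(18k + 38)).
Simplifying, S(k+1) = 20·10^k·k + 40·10^k - 2 = 2·10^(k+1)((k+1) + 1) - 2,
which is the closed form with t = k+1.
By the principle of mathematical induction, the result holds for all t ≥ 1.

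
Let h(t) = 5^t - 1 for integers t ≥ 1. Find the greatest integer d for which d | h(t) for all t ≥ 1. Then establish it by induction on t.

d = 4

Computing the first values: h(1) = 4 and h(2) = 24; gcd(4, 24) = 4, so d ≤ 4.
We prove 4 | 5^t - 1 for all t ≥ 1 by induction on t.
For the base case t = 1: h(1) = 4 = 4·(1), so 4 | h(1).
Suppose the result is true for t = k, i.e. 4 | h(k). Then
5^{k+1} − 1^{k+1} = 5·5^k − 1·1^k = 5·(5^k − 1^k) + (4)·1^k. The first term is divisible by 4 by the inductive hypothesis, and the second term (4)·1^k is divisible by 4 since 4 | 4. Hence 4 | h(k+1).
This completes the induction.
Therefore the largest such d is 4.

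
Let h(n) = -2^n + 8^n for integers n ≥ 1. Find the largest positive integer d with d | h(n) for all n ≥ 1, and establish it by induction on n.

Computing the first values: h(1) = 6 and h(2) = 60; gcd(6, 60) = 6, so d ≤ 6.
We prove 6 | -2^n + 8^n for all n ≥ 1 by induction on n.
For the base case n = 1: h(1) = 6 = 6·(1), so 6 | h(1).
Suppose the result is true for n = i, i.e. 6 | h(i). Then
8^{i+1} − 2^{i+1} = 8·8^i − 2·2^i = 8·(8^i − 2^i) + (6)·2^i. The first term is divisible by 6 by the inductive hypothesis, and the second term (6)·2^i is divisible by 6 since 6 | 6. Hence 6 | h(i+1).
By the principle of mathematical induction, the result holds for all n ≥ 1.
Therefore the largest such d is 6.

d = 6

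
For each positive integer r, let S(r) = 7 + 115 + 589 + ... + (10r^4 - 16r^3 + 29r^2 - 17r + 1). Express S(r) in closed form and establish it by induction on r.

S(r) = r(2r^4 + r^3 + 5r^2 + 2r - 3)

We claim S(r) = r(2r^4 + r^3 + 5r^2 + 2r - 3) for all r ≥ 1.
Base case (r = 1): S(1) = 7, and the closed form gives 7. They agree.
Suppose the result is true for r = p, so S(p) = p(2p^4 + p^3 + 5p^2 + 2p - 3).
Then S(p+1) = S(p) + (10p^4 + 24p^3 + 41p^2 + 33p + 7) = (p(2p^4 + p^3 + 5p^2 + 2p - 3)) + (10p^4 + 24p^3 + 41p^2 + 33p + 7).
Simplifying, S(p+1) = (p + 1)(2p^4 + 9p^3 + 20p^2 + 23p + 7) = (p+1)(2(p+1)^4 + (p+1)^3 + 5(p+1)^2 + 2(p+1) - 3),
which is the closed form with r = p+1.
By the principle of mathematical induction, the result holds for all r ≥ 1.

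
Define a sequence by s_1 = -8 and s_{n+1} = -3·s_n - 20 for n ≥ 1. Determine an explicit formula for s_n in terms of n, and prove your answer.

Computing the first terms: s_1 = -8, s_2 = 4, s_3 = -32. This suggests s_n = (-3)^n - 5.
Base case (n = 1): the formula gives -8 = -8 = s_1.
Inductive step: assume the claim holds for n = r, so s_r = (-3)^r - 5.
Then s_{r+1} = -3·s_r - 20 = -3·((-3)^r - 5) - 20 = (-3)^(r + 1) - 5,
which is the claimed formula at n = r+1.
By induction, the statement is established for all n ≥ 1.

s_n = (-3)^n - 5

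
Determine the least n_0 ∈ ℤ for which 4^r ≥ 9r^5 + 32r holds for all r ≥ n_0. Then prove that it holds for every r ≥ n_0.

n_0 = 10

At r = 9: 262144 < 531729, so the inequality fails and n_0 ≥ 10. We prove 4^r ≥ 9r^5 + 32r for all r ≥ 10.
For the base case r = 10: 4^r = 1048576 and 9r^5 + 32r = 900320, so 1048576 ≥ 900320.
For the inductive step, assume it holds for an arbitrary k ≥ 10, so 4^k ≥ 9k^5 + 32k.
Then 4^(k + 1) = 4·(4^k) ≥ 4·(9k^5 + 32k).
Also, for k ≥ 10 we have 4·(9k^5 + 32k) ≥ 9(k+1)^5 + 32(k+1), since 4·(9k^5 + 32k) − (9(k+1)^5 + 32(k+1)) = 27k^5 - 45k^4 - 90k^3 - 90k^2 + 51k - 41, which is nonnegative for all k ≥ 10.
Combining, 4^(k + 1) ≥ 9(k+1)^5 + 32(k+1).
Hence, by induction on r, the claim holds for every r ≥ 10.
Hence the smallest such n_0 is 10.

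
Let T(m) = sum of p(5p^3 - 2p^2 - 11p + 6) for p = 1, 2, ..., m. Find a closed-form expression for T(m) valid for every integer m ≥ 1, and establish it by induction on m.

We claim T(m) = m(m + 1)(m^3 + m^2 - 4m + 1) for all m ≥ 1.
Base step (m = 1): T(1) = -2, and the closed form gives -2. They agree.
Inductive step: assume the claim holds for m = p, so T(p) = p(p^4 + 2p^3 - 3p^2 - 3p + 1).
Then T(p+1) = T(p) + (5p^4 + 18p^3 + 13p^2 - 2p - 2) = (p(p^4 + 2p^3 - 3p^2 - 3p + 1)) + (5p^4 + 18p^3 + 13p^2 - 2p - 2).
Simplifying, T(p+1) = (p + 1)(p + 2)(p^3 + 4p^2 + p - 1) = (p+1)((p+1) + 1)((p+1)^3 + (p+1)^2 - 4(p+1) + 1),
which is the closed form with m = p+1.
By the principle of mathematical induction, the result holds for all m ≥ 1.

T(m) = m(m + 1)(m^3 + m^2 - 4m + 1)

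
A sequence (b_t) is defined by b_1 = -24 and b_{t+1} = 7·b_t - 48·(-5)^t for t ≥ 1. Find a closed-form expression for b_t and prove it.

Computing the first terms: b_1 = -24, b_2 = 72, b_3 = -696. This suggests b_t = 4(-5)^t - 4·7^(t - 1).
For the base case t = 1: the formula gives -24 = -24 = b_1.
For the inductive step, assume it holds for an arbitrary m ≥ 1, so b_m = 4(-5)^m - 4·7^(m - 1).
Then b_{m+1} = 7·b_m - 48·(-5)^m = 7·(4(-5)^m - 4·7^(m - 1)) - 48·(-5)^m = 4(-5)^(m + 1) - 4·7^m = 4(-5)^(m+1) - 4·7^((m+1) - 1),
which is the claimed formula at t = m+1.
Hence, by induction on t, the claim holds for every t ≥ 1.

b_t = 4(-5)^t - 4·7^(t - 1)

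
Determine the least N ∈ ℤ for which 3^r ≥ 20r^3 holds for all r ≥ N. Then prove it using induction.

At r = 8: 6561 < 10240, so the inequality fails and N ≥ 9. We prove 3^r ≥ 20r^3 for all r ≥ 9.
Base case (r = 9): 3^r = 19683 and 20r^3 = 14580, so 19683 ≥ 14580.
For the inductive step, assume it holds for an arbitrary j ≥ 9, so 3^j ≥ 20j^3.
Then 3^(j + 1) = 3·(3^j) ≥ 3·(20j^3).
Also, for j ≥ 9 we have 3·(20j^3) ≥ 20(j+1)^3, since 3 ≥ (1 + 1/j)^3 for all j ≥ 9.
Combining, 3^(j + 1) ≥ 20(j+1)^3.
By induction, the statement is established for all r ≥ 9.
Hence the smallest such N is 9.

N = 9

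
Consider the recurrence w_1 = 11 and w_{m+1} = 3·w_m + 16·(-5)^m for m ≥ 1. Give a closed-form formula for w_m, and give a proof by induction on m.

w_m = -2(-5)^m + 3^(m - 1)

Computing the first terms: w_1 = 11, w_2 = -47, w_3 = 259. This suggests w_m = -2(-5)^m + 3^(m - 1).
When m = 1: the formula gives 11 = 11 = w_1.
For the inductive step, assume it holds for an arbitrary r ≥ 1, so w_r = -2(-5)^r + 3^(r - 1).
Then w_{r+1} = 3·w_r + 16·(-5)^r = 3·(-2(-5)^r + 3^(r - 1)) + 16·(-5)^r = -2(-5)^(r + 1) + 3^r = -2(-5)^(r+1) + 3^((r+1) - 1),
which is the claimed formula at m = r+1.
By induction, the statement is established for all m ≥ 1.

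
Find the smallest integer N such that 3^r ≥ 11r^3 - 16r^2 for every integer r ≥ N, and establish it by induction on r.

At r = 7: 2187 < 2989, so the inequality fails and N ≥ 8. We prove 3^r ≥ 11r^3 - 16r^2 for all r ≥ 8.
When r = 8: 3^r = 6561 and 11r^3 - 16r^2 = 4608, so 6561 ≥ 4608.
Inductive step: assume the claim holds for r = k, so 3^k ≥ 11k^3 - 16k^2.
Then 3^(k + 1) = 3·(3^k) ≥ 3·(11k^3 - 16k^2).
Also, for k ≥ 8 we have 3·(11k^3 - 16k^2) ≥ 11(k+1)^3 - 16(k+1)^2, since 3·(11k^3 - 16k^2) − (11(k+1)^3 - 16(k+1)^2) = 22k^3 - 65k^2 - k + 5, which is nonnegative for all k ≥ 8.
Combining, 3^(k + 1) ≥ 11(k+1)^3 - 16(k+1)^2.
By induction, the statement is established for all r ≥ 8.
Hence the smallest such N is 8.

N = 8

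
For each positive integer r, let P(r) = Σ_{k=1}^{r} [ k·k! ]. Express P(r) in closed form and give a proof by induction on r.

P(r) = (r + 1)! - 1

We claim P(r) = (r + 1)! - 1 for all r ≥ 1.
Base case (r = 1): P(1) = 1, and the closed form gives 1. They agree.
Inductive step: suppose the statement holds for some k ≥ 1, so P(k) = (k + 1)! - 1.
Then P(k+1) = P(k) + ((k + 1)(k + 1)!) = ((k + 1)! - 1) + ((k + 1)(k + 1)!).
Simplifying, P(k+1) = ((k+1) + 1)! - 1,
which is the closed form with r = k+1.
Hence, by induction on r, the claim holds for every r ≥ 1.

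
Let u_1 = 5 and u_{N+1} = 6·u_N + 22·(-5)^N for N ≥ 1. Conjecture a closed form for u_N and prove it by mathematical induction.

u_N = -2(-5)^N - 5·6^(N - 1)

Computing the first terms: u_1 = 5, u_2 = -80, u_3 = 70. This suggests u_N = -2(-5)^N - 5·6^(N - 1).
Base step (N = 1): the formula gives 5 = 5 = u_1.
Inductive step: assume the claim holds for N = k, so u_k = -2(-5)^k - 5·6^(k - 1).
Then u_{k+1} = 6·u_k + 22·(-5)^k = 6·(-2(-5)^k - 5·6^(k - 1)) + 22·(-5)^k = -2(-5)^(k + 1) - 5·6^k = -2(-5)^(k+1) - 5·6^((k+1) - 1),
which is the claimed formula at N = k+1.
By induction, the statement is established for all N ≥ 1.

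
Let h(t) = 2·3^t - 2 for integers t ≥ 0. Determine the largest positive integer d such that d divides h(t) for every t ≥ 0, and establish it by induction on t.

d = 4

Computing the first values: h(0) = 0 and h(1) = 4; gcd(0, 4) = 4, so d ≤ 4.
We prove 4 | 2·3^t - 2 for all t ≥ 0 by induction on t.
Base case (t = 0): h(0) = 0 = 4·(0), so 4 | h(0).
Inductive step: assume the claim holds for t = k, i.e. 4 | h(k). Then
h(k+1) = 2·3^(k+1) - 2 = 3·(2·3^k - 2) + 4 = 3·h(k) + 4. The first term is divisible by 4 by the inductive hypothesis, and 4 is divisible by 4. Hence 4 | h(k+1).
Hence, by induction on t, the claim holds for every t ≥ 0.
Therefore the largest such d is 4.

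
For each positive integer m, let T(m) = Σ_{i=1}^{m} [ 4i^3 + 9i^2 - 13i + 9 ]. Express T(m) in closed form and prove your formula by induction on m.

We claim T(m) = m(m^3 + 5m^2 - m + 4) for all m ≥ 1.
Base step (m = 1): T(1) = 9, and the closed form gives 9. They agree.
For the inductive step, assume it holds for an arbitrary i ≥ 1, so T(i) = i(i^3 + 5i^2 - i + 4).
Then T(i+1) = T(i) + (4i^3 + 21i^2 + 17i + 9) = (i(i^3 + 5i^2 - i + 4)) + (4i^3 + 21i^2 + 17i + 9).
Simplifying, T(i+1) = (i + 1)(i^3 + 8i^2 + 12i + 9) = (i+1)((i+1)^3 + 5(i+1)^2 - (i+1) + 4),
which is the closed form with m = i+1.
Hence, by induction on m, the claim holds for every m ≥ 1.

T(m) = m(m^3 + 5m^2 - m + 4)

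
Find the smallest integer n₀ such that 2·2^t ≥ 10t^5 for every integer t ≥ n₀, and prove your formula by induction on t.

n₀ = 26

At t = 25: 67108864 < 97656250, so the inequality fails and n₀ ≥ 26. We prove 2·2^t ≥ 10t^5 for all t ≥ 26.
Base case (t = 26): 2·2^t = 134217728 and 10t^5 = 118813760, so 134217728 ≥ 118813760.
Suppose the result is true for t = m, so 2·2^m ≥ 10m^5.
Then 2·2^(m + 1) = 2·(2·2^m) ≥ 2·(10m^5).
Also, for m ≥ 26 we have 2·(10m^5) ≥ 10(m+1)^5, since 2 ≥ (1 + 1/m)^5 for all m ≥ 26.
Combining, 2·2^(m + 1) ≥ 10(m+1)^5.
Hence, by induction on t, the claim holds for every t ≥ 26.
Hence the smallest such n₀ is 26.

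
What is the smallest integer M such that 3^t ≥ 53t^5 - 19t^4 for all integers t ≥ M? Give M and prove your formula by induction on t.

At t = 16: 43046721 < 54329344, so the inequality fails and M ≥ 17. We prove 3^t ≥ 53t^5 - 19t^4 for all t ≥ 17.
When t = 17: 3^t = 129140163 and 53t^5 - 19t^4 = 73665522, so 129140163 ≥ 73665522.
Inductive step: suppose the statement holds for some r ≥ 17, so 3^r ≥ 53r^5 - 19r^4.
Then 3^(r + 1) = 3·(3^r) ≥ 3·(53r^5 - 19r^4).
Also, for r ≥ 17 we have 3·(53r^5 - 19r^4) ≥ 53(r+1)^5 - 19(r+1)^4, since 3·(53r^5 - 19r^4) − (53(r+1)^5 - 19(r+1)^4) = 106r^5 - 303r^4 - 454r^3 - 416r^2 - 189r - 34, which is nonnegative for all r ≥ 17.
Combining, 3^(r + 1) ≥ 53(r+1)^5 - 19(r+1)^4.
By induction, the statement is established for all t ≥ 17.
Hence the smallest such M is 17.

M = 17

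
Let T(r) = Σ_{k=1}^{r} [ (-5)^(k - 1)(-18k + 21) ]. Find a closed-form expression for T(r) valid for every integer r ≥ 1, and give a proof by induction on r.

We claim T(r) = 3(-5)^r(r - 1) + 3 for all r ≥ 1.
Base step (r = 1): T(1) = 3, and the closed form gives 3. They agree.
Inductive step: assume the claim holds for r = k, so T(k) = 3(-5)^k(k - 1) + 3.
Then T(k+1) = T(k) + ((-5)^k(-18k + 3)) = (3(-5)^k(k - 1) + 3) + ((-5)^k(-18k + 3)).
Simplifying, T(k+1) = -15(-5)^k·k + 3 = 3(-5)^(k+1)((k+1) - 1) + 3,
which is the closed form with r = k+1.
This completes the induction.

T(r) = 3(-5)^r(r - 1) + 3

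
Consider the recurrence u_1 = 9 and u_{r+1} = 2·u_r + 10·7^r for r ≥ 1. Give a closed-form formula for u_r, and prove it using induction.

Computing the first terms: u_1 = 9, u_2 = 88, u_3 = 666. This suggests u_r = -5·2^(r - 1) + 2·7^r.
When r = 1: the formula gives 9 = 9 = u_1.
Inductive step: suppose the statement holds for some i ≥ 1, so u_i = -5·2^(i - 1) + 2·7^i.
Then u_{i+1} = 2·u_i + 10·7^i = 2·(-5·2^(i - 1) + 2·7^i) + 10·7^i = -5·2^i + 2·7^(i + 1) = -5·2^((i+1) - 1) + 2·7^(i+1),
which is the claimed formula at r = i+1.
By the principle of mathematical induction, the result holds for all r ≥ 1.

u_r = -5·2^(r - 1) + 2·7^r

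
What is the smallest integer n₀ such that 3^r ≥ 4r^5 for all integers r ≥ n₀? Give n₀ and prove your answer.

n₀ = 13

At r = 12: 531441 < 995328, so the inequality fails and n₀ ≥ 13. We prove 3^r ≥ 4r^5 for all r ≥ 13.
Base case (r = 13): 3^r = 1594323 and 4r^5 = 1485172, so 1594323 ≥ 1485172.
For the inductive step, assume it holds for an arbitrary p ≥ 13, so 3^p ≥ 4p^5.
Then 3^(p + 1) = 3·(3^p) ≥ 3·(4p^5).
Also, for p ≥ 13 we have 3·(4p^5) ≥ 4(p+1)^5, since 3 ≥ (1 + 1/p)^5 for all p ≥ 13.
Combining, 3^(p + 1) ≥ 4(p+1)^5.
By the principle of mathematical induction, the result holds for all r ≥ 13.
Hence the smallest such n₀ is 13.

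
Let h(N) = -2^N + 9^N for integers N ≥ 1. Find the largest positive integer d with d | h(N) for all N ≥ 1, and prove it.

d = 7

Computing the first values: h(1) = 7 and h(2) = 77; gcd(7, 77) = 7, so d ≤ 7.
We prove 7 | -2^N + 9^N for all N ≥ 1 by induction on N.
Base case (N = 1): h(1) = 7 = 7·(1), so 7 | h(1).
For the inductive step, assume it holds for an arbitrary j ≥ 1, i.e. 7 | h(j). Then
9^{j+1} − 2^{j+1} = 9·9^j − 2·2^j = 9·(9^j − 2^j) + (7)·2^j. The first term is divisible by 7 by the inductive hypothesis, and the second term (7)·2^j is divisible by 7 since 7 | 7. Hence 7 | h(j+1).
Hence, by induction on N, the claim holds for every N ≥ 1.
Therefore the largest such d is 7.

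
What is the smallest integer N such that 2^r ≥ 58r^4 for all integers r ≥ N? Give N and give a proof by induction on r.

N = 25

At r = 24: 16777216 < 19243008, so the inequality fails and N ≥ 25. We prove 2^r ≥ 58r^4 for all r ≥ 25.
Base step (r = 25): 2^r = 33554432 and 58r^4 = 22656250, so 33554432 ≥ 22656250.
Inductive step: assume the claim holds for r = p, so 2^p ≥ 58p^4.
Then 2^(p + 1) = 2·(2^p) ≥ 2·(58p^4).
Also, for p ≥ 25 we have 2·(58p^4) ≥ 58(p+1)^4, since 2 ≥ (1 + 1/p)^4 for all p ≥ 25.
Combining, 2^(p + 1) ≥ 58(p+1)^4.
Hence, by induction on r, the claim holds for every r ≥ 25.
Hence the smallest such N is 25.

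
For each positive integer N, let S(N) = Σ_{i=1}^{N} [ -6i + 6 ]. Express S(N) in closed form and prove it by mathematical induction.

We claim S(N) = -3N(N - 1) for all N ≥ 1.
When N = 1: S(1) = 0, and the closed form gives 0. They agree.
For the inductive step, assume it holds for an arbitrary i ≥ 1, so S(i) = 3i(-i + 1).
Then S(i+1) = S(i) + (-6i) = (3i(-i + 1)) + (-6i).
Simplifying, S(i+1) = -3i(i + 1) = -3(i+1)((i+1) - 1),
which is the closed form with N = i+1.
This completes the induction.

S(N) = -3N(N - 1)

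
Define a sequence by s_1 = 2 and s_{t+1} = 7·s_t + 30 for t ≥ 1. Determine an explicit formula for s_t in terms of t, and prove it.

Computing the first terms: s_1 = 2, s_2 = 44, s_3 = 338. This suggests s_t = 7^t - 5.
Base step (t = 1): the formula gives 2 = 2 = s_1.
Inductive step: suppose the statement holds for some k ≥ 1, so s_k = 7^k - 5.
Then s_{k+1} = 7·s_k + 30 = 7·(7^k - 5) + 30 = 7^(k + 1) - 5,
which is the claimed formula at t = k+1.
By induction, the statement is established for all t ≥ 1.

s_t = 7^t - 5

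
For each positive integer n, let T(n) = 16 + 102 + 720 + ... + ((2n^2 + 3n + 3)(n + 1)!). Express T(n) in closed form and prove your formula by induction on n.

We claim T(n) = (2n + 1)(n + 2)! - 2 for all n ≥ 1.
When n = 1: T(1) = 16, and the closed form gives 16. They agree.
Suppose the result is true for n = p, so T(p) = (2p + 1)(p + 2)! - 2.
Then T(p+1) = T(p) + ((2p^2 + 7p + 8)(p + 2)!) = ((2p + 1)(p + 2)! - 2) + ((2p^2 + 7p + 8)(p + 2)!).
Simplifying, T(p+1) = (2(p+1) + 1)((p+1) + 2)! - 2,
which is the closed form with n = p+1.
By induction, the statement is established for all n ≥ 1.

T(n) = (2n + 1)(n + 2)! - 2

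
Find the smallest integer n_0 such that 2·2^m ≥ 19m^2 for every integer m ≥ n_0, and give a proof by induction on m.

At m = 9: 1024 < 1539, so the inequality fails and n_0 ≥ 10. We prove 2·2^m ≥ 19m^2 for all m ≥ 10.
When m = 10: 2·2^m = 2048 and 19m^2 = 1900, so 2048 ≥ 1900.
For the inductive step, assume it holds for an arbitrary k ≥ 10, so 2·2^k ≥ 19k^2.
Then 2·2^(k + 1) = 2·(2·2^k) ≥ 2·(19k^2).
Also, for k ≥ 10 we have 2·(19k^2) ≥ 19(k+1)^2, since 2 ≥ (1 + 1/k)^2 for all k ≥ 10.
Combining, 2·2^(k + 1) ≥ 19(k+1)^2.
This completes the induction.
Hence the smallest such n_0 is 10.

n_0 = 10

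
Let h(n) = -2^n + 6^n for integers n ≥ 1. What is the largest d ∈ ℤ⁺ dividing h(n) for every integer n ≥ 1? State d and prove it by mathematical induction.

d = 4

Computing the first values: h(1) = 4 and h(2) = 32; gcd(4, 32) = 4, so d ≤ 4.
We prove 4 | -2^n + 6^n for all n ≥ 1 by induction on n.
When n = 1: h(1) = 4 = 4·(1), so 4 | h(1).
Suppose the result is true for n = i, i.e. 4 | h(i). Then
6^{i+1} − 2^{i+1} = 6·6^i − 2·2^i = 6·(6^i − 2^i) + (4)·2^i. The first term is divisible by 4 by the inductive hypothesis, and the second term (4)·2^i is divisible by 4 since 4 | 4. Hence 4 | h(i+1).
This completes the induction.
Therefore the largest such d is 4.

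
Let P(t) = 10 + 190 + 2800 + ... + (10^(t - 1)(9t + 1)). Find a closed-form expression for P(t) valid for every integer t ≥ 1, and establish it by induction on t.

We claim P(t) = 10^t·t for all t ≥ 1.
For the base case t = 1: P(1) = 10, and the closed form gives 10. They agree.
Inductive step: suppose the statement holds for some i ≥ 1, so P(i) = 10^i·i.
Then P(i+1) = P(i) + (10^i(9i + 10)) = (10^i·i) + (10^i(9i + 10)).
Simplifying, P(i+1) = 10^(i + 1)(i + 1) = 10^(i+1)·(i+1),
which is the closed form with t = i+1.
This completes the induction.

P(t) = 10^t·t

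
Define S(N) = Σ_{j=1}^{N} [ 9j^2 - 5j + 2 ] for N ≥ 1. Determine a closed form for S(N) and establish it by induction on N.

S(N) = N(3N^2 + 2N + 1)

We claim S(N) = N(3N^2 + 2N + 1) for all N ≥ 1.
Base case (N = 1): S(1) = 6, and the closed form gives 6. They agree.
Inductive step: suppose the statement holds for some j ≥ 1, so S(j) = j(3j^2 + 2j + 1).
Then S(j+1) = S(j) + (9j^2 + 13j + 6) = (j(3j^2 + 2j + 1)) + (9j^2 + 13j + 6).
Simplifying, S(j+1) = (j + 1)(3j^2 + 8j + 6) = (j+1)(3(j+1)^2 + 2(j+1) + 1),
which is the closed form with N = j+1.
By the principle of mathematical induction, the result holds for all N ≥ 1.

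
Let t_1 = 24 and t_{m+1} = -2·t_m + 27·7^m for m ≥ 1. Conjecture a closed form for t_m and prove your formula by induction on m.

t_m = 3(-2)^(m - 1) + 3·7^m

Computing the first terms: t_1 = 24, t_2 = 141, t_3 = 1041. This suggests t_m = 3(-2)^(m - 1) + 3·7^m.
When m = 1: the formula gives 24 = 24 = t_1.
Suppose the result is true for m = j, so t_j = 3(-2)^(j - 1) + 3·7^j.
Then t_{j+1} = -2·t_j + 27·7^j = -2·(3(-2)^(j - 1) + 3·7^j) + 27·7^j = 3(-2)^j + 3·7^(j + 1) = 3(-2)^((j+1) - 1) + 3·7^(j+1),
which is the claimed formula at m = j+1.
This completes the induction.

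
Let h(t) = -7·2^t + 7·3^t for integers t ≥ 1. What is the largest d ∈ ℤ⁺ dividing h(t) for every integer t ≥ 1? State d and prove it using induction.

Computing the first values: h(1) = 7 and h(2) = 35; gcd(7, 35) = 7, so d ≤ 7.
We prove 7 | -7·2^t + 7·3^t for all t ≥ 1 by induction on t.
For the base case t = 1: h(1) = 7 = 7·(1), so 7 | h(1).
Suppose the result is true for t = j, i.e. 7 | h(j). Then
h(j+1) − 3·h(j) = (-7·2^(j+1) + 7·3^(j+1)) − 3·(-7·2^j + 7·3^j) = (-7)·2^j·(2 − 3) = (7)·2^j. Since 7 | h(j) by the inductive hypothesis, 7 | 3·h(j); and 7 | 7 since 7 = 7·1. Therefore 7 | h(j+1).
By induction, the statement is established for all t ≥ 1.
Therefore the largest such d is 7.

d = 7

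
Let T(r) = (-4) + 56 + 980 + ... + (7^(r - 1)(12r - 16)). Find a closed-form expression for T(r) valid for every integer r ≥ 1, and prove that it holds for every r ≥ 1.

T(r) = 7^r(2r - 3) + 3

We claim T(r) = 7^r(2r - 3) + 3 for all r ≥ 1.
For the base case r = 1: T(1) = -4, and the closed form gives -4. They agree.
Suppose the result is true for r = i, so T(i) = 7^i(2i - 3) + 3.
Then T(i+1) = T(i) + (7^i(12i - 4)) = (7^i(2i - 3) + 3) + (7^i(12i - 4)).
Simplifying, T(i+1) = 14·7^i·i - 7·7^i + 3 = 7^(i+1)(2(i+1) - 3) + 3,
which is the closed form with r = i+1.
This completes the induction.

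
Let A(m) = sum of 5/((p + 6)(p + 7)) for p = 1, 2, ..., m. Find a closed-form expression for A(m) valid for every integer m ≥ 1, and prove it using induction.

A(m) = 5m/(7(m + 7))

We claim A(m) = 5m/(7(m + 7)) for all m ≥ 1.
Base step (m = 1): A(1) = 5/56, and the closed form gives 5/56. They agree.
Inductive step: suppose the statement holds for some p ≥ 1, so A(p) = 5p/(7(p + 7)).
Then A(p+1) = A(p) + (5/((p + 7)(p + 8))) = (5p/(7(p + 7))) + (5/((p + 7)(p + 8))).
Simplifying, A(p+1) = 5(p + 1)/(7(p + 8)) = 5(p+1)/(7((p+1) + 7)),
which is the closed form with m = p+1.
By induction, the statement is established for all m ≥ 1.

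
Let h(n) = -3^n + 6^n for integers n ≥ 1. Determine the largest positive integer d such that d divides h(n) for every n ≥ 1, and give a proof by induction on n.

Computing the first values: h(1) = 3 and h(2) = 27; gcd(3, 27) = 3, so d ≤ 3.
We prove 3 | -3^n + 6^n for all n ≥ 1 by induction on n.
When n = 1: h(1) = 3 = 3·(1), so 3 | h(1).
Inductive step: suppose the statement holds for some p ≥ 1, i.e. 3 | h(p). Then
6^{p+1} − 3^{p+1} = 6·6^p − 3·3^p = 6·(6^p − 3^p) + (3)·3^p. The first term is divisible by 3 by the inductive hypothesis, and the second term (3)·3^p is divisible by 3 since 3 | 3. Hence 3 | h(p+1).
Hence, by induction on n, the claim holds for every n ≥ 1.
Therefore the largest such d is 3.

d = 3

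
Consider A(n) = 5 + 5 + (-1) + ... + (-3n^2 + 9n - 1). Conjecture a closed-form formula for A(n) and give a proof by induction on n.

A(n) = -n(n^2 - 3n - 3)

We claim A(n) = -n(n^2 - 3n - 3) for all n ≥ 1.
For the base case n = 1: A(1) = 5, and the closed form gives 5. They agree.
For the inductive step, assume it holds for an arbitrary p ≥ 1, so A(p) = p(-p^2 + 3p + 3).
Then A(p+1) = A(p) + (-3p^2 + 3p + 5) = (p(-p^2 + 3p + 3)) + (-3p^2 + 3p + 5).
Simplifying, A(p+1) = -(p + 1)(p^2 - p - 5) = -(p+1)((p+1)^2 - 3(p+1) - 3),
which is the closed form with n = p+1.
Hence, by induction on n, the claim holds for every n ≥ 1.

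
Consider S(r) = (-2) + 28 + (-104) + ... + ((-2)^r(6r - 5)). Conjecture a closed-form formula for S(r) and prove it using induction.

S(r) = 2(-2)^r(2r - 1) + 2

We claim S(r) = 2(-2)^r(2r - 1) + 2 for all r ≥ 1.
For the base case r = 1: S(1) = -2, and the closed form gives -2. They agree.
Inductive step: assume the claim holds for r = k, so S(k) = 2(-2)^k(2k - 1) + 2.
Then S(k+1) = S(k) + ((-2)^(k + 1)(6k + 1)) = (2(-2)^k(2k - 1) + 2) + ((-2)^(k + 1)(6k + 1)).
Simplifying, S(k+1) = -8(-2)^k·k - 4(-2)^k + 2 = 2(-2)^(k+1)(2(k+1) - 1) + 2,
which is the closed form with r = k+1.
By the principle of mathematical induction, the result holds for all r ≥ 1.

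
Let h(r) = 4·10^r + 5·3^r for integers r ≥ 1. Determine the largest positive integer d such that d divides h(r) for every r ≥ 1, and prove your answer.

Computing the first values: h(1) = 55 and h(2) = 445; gcd(55, 445) = 5, so d ≤ 5.
We prove 5 | 4·10^r + 5·3^r for all r ≥ 1 by induction on r.
For the base case r = 1: h(1) = 55 = 5·(11), so 5 | h(1).
Suppose the result is true for r = i, i.e. 5 | h(i). Then
h(i+1) − 10·h(i) = (4·10^(i+1) + 5·3^(i+1)) − 10·(4·10^i + 5·3^i) = (5)·3^i·(3 − 10) = (-35)·3^i. Since 5 | h(i) by the inductive hypothesis, 5 | 10·h(i); and 5 | -35 since -35 = 5·-7. Therefore 5 | h(i+1).
Hence, by induction on r, the claim holds for every r ≥ 1.
Therefore the largest such d is 5.

d = 5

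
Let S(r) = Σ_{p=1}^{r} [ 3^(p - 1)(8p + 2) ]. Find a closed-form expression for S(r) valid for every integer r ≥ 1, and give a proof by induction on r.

S(r) = 3^r(4r - 1) + 1

We claim S(r) = 3^r(4r - 1) + 1 for all r ≥ 1.
Base case (r = 1): S(1) = 10, and the closed form gives 10. They agree.
Inductive step: assume the claim holds for r = p, so S(p) = 3^p(4p - 1) + 1.
Then S(p+1) = S(p) + (3^p(8p + 10)) = (3^p(4p - 1) + 1) + (3^p(8p + 10)).
Simplifying, S(p+1) = 12·3^p·p + 9·3^p + 1 = 3^(p+1)(4(p+1) - 1) + 1,
which is the closed form with r = p+1.
This completes the induction.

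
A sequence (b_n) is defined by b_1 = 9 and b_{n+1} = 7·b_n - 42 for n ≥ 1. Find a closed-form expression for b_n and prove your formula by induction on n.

Computing the first terms: b_1 = 9, b_2 = 21, b_3 = 105. This suggests b_n = 2·7^(n - 1) + 7.
Base step (n = 1): the formula gives 9 = 9 = b_1.
Inductive step: suppose the statement holds for some k ≥ 1, so b_k = 2·7^(k - 1) + 7.
Then b_{k+1} = 7·b_k - 42 = 7·(2·7^(k - 1) + 7) - 42 = 2·7^k + 7 = 2·7^((k+1) - 1) + 7,
which is the claimed formula at n = k+1.
This completes the induction.

b_n = 2·7^(n - 1) + 7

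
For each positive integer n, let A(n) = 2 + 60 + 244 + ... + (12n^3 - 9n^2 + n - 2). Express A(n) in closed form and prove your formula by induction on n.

A(n) = n(3n^3 + 3n^2 - n - 3)

We claim A(n) = n(3n^3 + 3n^2 - n - 3) for all n ≥ 1.
For the base case n = 1: A(1) = 2, and the closed form gives 2. They agree.
Inductive step: assume the claim holds for n = i, so A(i) = i(3i^3 + 3i^2 - i - 3).
Then A(i+1) = A(i) + (12i^3 + 27i^2 + 19i + 2) = (i(3i^3 + 3i^2 - i - 3)) + (12i^3 + 27i^2 + 19i + 2).
Simplifying, A(i+1) = (i + 1)(3i^3 + 12i^2 + 14i + 2) = (i+1)(3(i+1)^3 + 3(i+1)^2 - (i+1) - 3),
which is the closed form with n = i+1.
By the principle of mathematical induction, the result holds for all n ≥ 1.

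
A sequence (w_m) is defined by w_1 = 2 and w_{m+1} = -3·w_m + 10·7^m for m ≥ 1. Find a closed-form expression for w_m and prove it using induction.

w_m = -5(-3)^(m - 1) + 7^m

Computing the first terms: w_1 = 2, w_2 = 64, w_3 = 298. This suggests w_m = -5(-3)^(m - 1) + 7^m.
For the base case m = 1: the formula gives 2 = 2 = w_1.
Inductive step: assume the claim holds for m = i, so w_i = -5(-3)^(i - 1) + 7^i.
Then w_{i+1} = -3·w_i + 10·7^i = -3·(-5(-3)^(i - 1) + 7^i) + 10·7^i = -5(-3)^i + 7^(i + 1) = -5(-3)^((i+1) - 1) + 7^(i+1),
which is the claimed formula at m = i+1.
By the principle of mathematical induction, the result holds for all m ≥ 1.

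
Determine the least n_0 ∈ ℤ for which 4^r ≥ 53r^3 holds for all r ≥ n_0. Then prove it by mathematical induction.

n_0 = 8

At r = 7: 16384 < 18179, so the inequality fails and n_0 ≥ 8. We prove 4^r ≥ 53r^3 for all r ≥ 8.
Base case (r = 8): 4^r = 65536 and 53r^3 = 27136, so 65536 ≥ 27136.
Inductive step: assume the claim holds for r = k, so 4^k ≥ 53k^3.
Then 4^(k + 1) = 4·(4^k) ≥ 4·(53k^3).
Also, for k ≥ 8 we have 4·(53k^3) ≥ 53(k+1)^3, since 4 ≥ (1 + 1/k)^3 for all k ≥ 8.
Combining, 4^(k + 1) ≥ 53(k+1)^3.
This completes the induction.
Hence the smallest such n_0 is 8.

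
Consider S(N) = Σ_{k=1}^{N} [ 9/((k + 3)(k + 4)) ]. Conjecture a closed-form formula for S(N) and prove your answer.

We claim S(N) = 9N/(4(N + 4)) for all N ≥ 1.
Base step (N = 1): S(1) = 9/20, and the closed form gives 9/20. They agree.
Inductive step: assume the claim holds for N = k, so S(k) = 9k/(4(k + 4)).
Then S(k+1) = S(k) + (9/((k + 4)(k + 5))) = (9k/(4(k + 4))) + (9/((k + 4)(k + 5))).
Simplifying, S(k+1) = 9(k + 1)/(4(k + 5)) = 9(k+1)/(4((k+1) + 4)),
which is the closed form with N = k+1.
Hence, by induction on N, the claim holds for every N ≥ 1.

S(N) = 9N/(4(N + 4))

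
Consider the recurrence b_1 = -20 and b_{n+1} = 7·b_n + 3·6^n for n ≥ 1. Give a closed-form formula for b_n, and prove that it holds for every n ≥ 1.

b_n = -3·6^n - 2·7^(n - 1)

Computing the first terms: b_1 = -20, b_2 = -122, b_3 = -746. This suggests b_n = -3·6^n - 2·7^(n - 1).
Base case (n = 1): the formula gives -20 = -20 = b_1.
Suppose the result is true for n = j, so b_j = -3·6^j - 2·7^(j - 1).
Then b_{j+1} = 7·b_j + 3·6^j = 7·(-3·6^j - 2·7^(j - 1)) + 3·6^j = -3·6^(j + 1) - 2·7^j = -3·6^(j+1) - 2·7^((j+1) - 1),
which is the claimed formula at n = j+1.
Hence, by induction on n, the claim holds for every n ≥ 1.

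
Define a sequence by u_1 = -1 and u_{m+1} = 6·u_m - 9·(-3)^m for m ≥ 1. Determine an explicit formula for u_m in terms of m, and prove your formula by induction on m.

u_m = (-3)^m + 2·6^(m - 1)

Computing the first terms: u_1 = -1, u_2 = 21, u_3 = 45. This suggests u_m = (-3)^m + 2·6^(m - 1).
When m = 1: the formula gives -1 = -1 = u_1.
Inductive step: suppose the statement holds for some k ≥ 1, so u_k = (-3)^k + 2·6^(k - 1).
Then u_{k+1} = 6·u_k - 9·(-3)^k = 6·((-3)^k + 2·6^(k - 1)) - 9·(-3)^k = (-3)^(k + 1) + 2·6^k = (-3)^(k+1) + 2·6^((k+1) - 1),
which is the claimed formula at m = k+1.
By induction, the statement is established for all m ≥ 1.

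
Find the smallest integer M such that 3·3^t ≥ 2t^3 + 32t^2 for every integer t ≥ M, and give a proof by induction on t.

At t = 5: 729 < 1050, so the inequality fails and M ≥ 6. We prove 3·3^t ≥ 2t^3 + 32t^2 for all t ≥ 6.
Base step (t = 6): 3·3^t = 2187 and 2t^3 + 32t^2 = 1584, so 2187 ≥ 1584.
Suppose the result is true for t = k, so 3·3^k ≥ 2k^3 + 32k^2.
Then 3·3^(k + 1) = 3·(3·3^k) ≥ 3·(2k^3 + 32k^2).
Also, for k ≥ 6 we have 3·(2k^3 + 32k^2) ≥ 2(k+1)^3 + 32(k+1)^2, since 3·(2k^3 + 32k^2) − (2(k+1)^3 + 32(k+1)^2) = 4k^3 + 58k^2 - 70k - 34, which is nonnegative for all k ≥ 6.
Combining, 3·3^(k + 1) ≥ 2(k+1)^3 + 32(k+1)^2.
This completes the induction.
Hence the smallest such M is 6.

M = 6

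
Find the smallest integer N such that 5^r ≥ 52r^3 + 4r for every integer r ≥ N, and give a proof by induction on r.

At r = 5: 3125 < 6520, so the inequality fails and N ≥ 6. We prove 5^r ≥ 52r^3 + 4r for all r ≥ 6.
When r = 6: 5^r = 15625 and 52r^3 + 4r = 11256, so 15625 ≥ 11256.
For the inductive step, assume it holds for an arbitrary j ≥ 6, so 5^j ≥ 52j^3 + 4j.
Then 5^(j + 1) = 5·(5^j) ≥ 5·(52j^3 + 4j).
Also, for j ≥ 6 we have 5·(52j^3 + 4j) ≥ 52(j+1)^3 + 4(j+1), since 5·(52j^3 + 4j) − (52(j+1)^3 + 4(j+1)) = 208j^3 - 156j^2 - 140j - 56, which is nonnegative for all j ≥ 6.
Combining, 5^(j + 1) ≥ 52(j+1)^3 + 4(j+1).
This completes the induction.
Hence the smallest such N is 6.

N = 6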